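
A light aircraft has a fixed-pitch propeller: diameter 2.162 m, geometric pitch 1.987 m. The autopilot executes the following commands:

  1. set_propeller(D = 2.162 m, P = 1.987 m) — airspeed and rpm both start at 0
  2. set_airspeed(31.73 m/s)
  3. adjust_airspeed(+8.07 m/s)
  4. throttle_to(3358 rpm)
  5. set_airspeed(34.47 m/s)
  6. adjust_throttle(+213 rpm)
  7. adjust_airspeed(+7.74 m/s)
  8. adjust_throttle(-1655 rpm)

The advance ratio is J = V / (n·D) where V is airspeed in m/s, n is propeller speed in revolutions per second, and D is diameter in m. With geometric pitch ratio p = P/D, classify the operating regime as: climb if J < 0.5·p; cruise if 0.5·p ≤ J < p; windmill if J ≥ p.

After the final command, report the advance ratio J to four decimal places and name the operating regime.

set_propeller: D = 2.162 m, P = 1.987 m (p = P/D = 0.919056); state ← (V=0, rpm=0)
set_airspeed(31.73): V ← 31.73 m/s
adjust_airspeed(+8.07): V ← 31.73 +8.07 = 39.8 m/s
throttle_to(3358): rpm ← 3358
set_airspeed(34.47): V ← 34.47 m/s
adjust_throttle(+213): rpm ← 3358 +213 = 3571
adjust_airspeed(+7.74): V ← 34.47 +7.74 = 42.21 m/s
adjust_throttle(-1655): rpm ← 3571 -1655 = 1916
final state: V = 42.21 m/s, rpm = 1916 → n = rpm/60 = 31.933333 rev/s
J = V / (n·D) = 42.21 / (31.933333 × 2.162) = 0.611386
regime bands: climb J<0.4595 | cruise [0.4595, 0.9191) | windmill J≥0.9191
J = 0.6114 → cruise

J = 0.6114, regime = cruise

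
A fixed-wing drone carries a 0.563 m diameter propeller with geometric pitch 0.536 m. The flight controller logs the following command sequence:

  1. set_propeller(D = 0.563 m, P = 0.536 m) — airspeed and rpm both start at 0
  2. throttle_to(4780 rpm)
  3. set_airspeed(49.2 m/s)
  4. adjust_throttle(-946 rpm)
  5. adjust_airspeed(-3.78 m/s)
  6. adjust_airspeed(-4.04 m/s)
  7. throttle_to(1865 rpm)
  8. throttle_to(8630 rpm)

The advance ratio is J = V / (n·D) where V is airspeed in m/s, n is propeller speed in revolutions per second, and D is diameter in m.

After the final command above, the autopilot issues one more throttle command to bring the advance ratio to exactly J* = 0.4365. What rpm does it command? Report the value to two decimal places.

rpm = 10102.97

set_propeller: D = 0.563 m, P = 0.536 m (p = P/D = 0.952043); state ← (V=0, rpm=0)
throttle_to(4780): rpm ← 4780
set_airspeed(49.2): V ← 49.2 m/s
adjust_throttle(-946): rpm ← 4780 -946 = 3834
adjust_airspeed(-3.78): V ← 49.2 -3.78 = 45.42 m/s
adjust_airspeed(-4.04): V ← 45.42 -4.04 = 41.38 m/s
throttle_to(1865): rpm ← 1865
throttle_to(8630): rpm ← 8630
final state: V = 41.38 m/s, rpm = 8630 → n = rpm/60 = 143.833333 rev/s
target J* = 0.4365; solve J* = V/(n·D) for n: n = V/(J*·D) = 41.38/(0.4365 × 0.563) = 168.382845 rev/s
rpm = 60·n = 10102.970708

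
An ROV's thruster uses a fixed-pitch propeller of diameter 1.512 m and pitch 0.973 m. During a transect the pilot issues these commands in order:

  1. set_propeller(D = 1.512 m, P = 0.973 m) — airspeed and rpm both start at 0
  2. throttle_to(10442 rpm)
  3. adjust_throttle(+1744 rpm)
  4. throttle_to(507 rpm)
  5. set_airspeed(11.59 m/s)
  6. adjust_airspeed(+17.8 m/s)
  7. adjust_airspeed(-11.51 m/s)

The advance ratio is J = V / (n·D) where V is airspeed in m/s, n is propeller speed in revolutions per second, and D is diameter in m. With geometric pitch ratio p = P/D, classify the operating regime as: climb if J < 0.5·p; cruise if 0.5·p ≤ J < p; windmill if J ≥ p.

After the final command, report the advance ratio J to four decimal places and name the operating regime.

set_propeller: D = 1.512 m, P = 0.973 m (p = P/D = 0.643519); state ← (V=0, rpm=0)
throttle_to(10442): rpm ← 10442
adjust_throttle(+1744): rpm ← 10442 +1744 = 12186
throttle_to(507): rpm ← 507
set_airspeed(11.59): V ← 11.59 m/s
adjust_airspeed(+17.8): V ← 11.59 +17.8 = 29.39 m/s
adjust_airspeed(-11.51): V ← 29.39 -11.51 = 17.88 m/s
final state: V = 17.88 m/s, rpm = 507 → n = rpm/60 = 8.450000 rev/s
J = V / (n·D) = 17.88 / (8.450000 × 1.512) = 1.399455
regime bands: climb J<0.3218 | cruise [0.3218, 0.6435) | windmill J≥0.6435
J = 1.3995 → windmill

J = 1.3995, regime = windmill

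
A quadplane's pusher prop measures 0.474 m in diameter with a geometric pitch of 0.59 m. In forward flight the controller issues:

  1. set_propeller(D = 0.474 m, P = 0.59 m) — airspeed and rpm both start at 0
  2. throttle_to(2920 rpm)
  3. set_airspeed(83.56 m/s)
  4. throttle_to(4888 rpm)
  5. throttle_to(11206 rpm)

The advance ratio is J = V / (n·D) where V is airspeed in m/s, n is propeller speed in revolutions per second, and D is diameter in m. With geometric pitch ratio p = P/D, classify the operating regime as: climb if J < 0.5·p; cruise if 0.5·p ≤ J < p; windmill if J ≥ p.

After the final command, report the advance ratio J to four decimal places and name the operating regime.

J = 0.9439, regime = cruise

set_propeller: D = 0.474 m, P = 0.59 m (p = P/D = 1.244726); state ← (V=0, rpm=0)
throttle_to(2920): rpm ← 2920
set_airspeed(83.56): V ← 83.56 m/s
throttle_to(4888): rpm ← 4888
throttle_to(11206): rpm ← 11206
final state: V = 83.56 m/s, rpm = 11206 → n = rpm/60 = 186.766667 rev/s
J = V / (n·D) = 83.56 / (186.766667 × 0.474) = 0.943889
regime bands: climb J<0.6224 | cruise [0.6224, 1.2447) | windmill J≥1.2447
J = 0.9439 → cruise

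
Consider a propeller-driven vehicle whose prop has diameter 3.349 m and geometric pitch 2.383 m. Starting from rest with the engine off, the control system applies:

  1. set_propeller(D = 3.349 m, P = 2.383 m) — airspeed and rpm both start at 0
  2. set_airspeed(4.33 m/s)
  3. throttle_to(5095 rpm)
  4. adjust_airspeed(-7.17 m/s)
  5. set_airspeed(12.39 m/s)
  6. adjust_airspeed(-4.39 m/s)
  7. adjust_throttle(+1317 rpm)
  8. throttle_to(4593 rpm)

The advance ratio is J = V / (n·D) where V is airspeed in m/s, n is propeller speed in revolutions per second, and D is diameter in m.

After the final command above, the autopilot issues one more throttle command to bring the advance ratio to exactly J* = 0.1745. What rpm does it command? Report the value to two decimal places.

rpm = 821.35

set_propeller: D = 3.349 m, P = 2.383 m (p = P/D = 0.711556); state ← (V=0, rpm=0)
set_airspeed(4.33): V ← 4.33 m/s
throttle_to(5095): rpm ← 5095
adjust_airspeed(-7.17): V ← 4.33 -7.17 = -2.84 m/s
set_airspeed(12.39): V ← 12.39 m/s
adjust_airspeed(-4.39): V ← 12.39 -4.39 = 8 m/s
adjust_throttle(+1317): rpm ← 5095 +1317 = 6412
throttle_to(4593): rpm ← 4593
final state: V = 8 m/s, rpm = 4593 → n = rpm/60 = 76.550000 rev/s
target J* = 0.1745; solve J* = V/(n·D) for n: n = V/(J*·D) = 8/(0.1745 × 3.349) = 13.689242 rev/s
rpm = 60·n = 821.354533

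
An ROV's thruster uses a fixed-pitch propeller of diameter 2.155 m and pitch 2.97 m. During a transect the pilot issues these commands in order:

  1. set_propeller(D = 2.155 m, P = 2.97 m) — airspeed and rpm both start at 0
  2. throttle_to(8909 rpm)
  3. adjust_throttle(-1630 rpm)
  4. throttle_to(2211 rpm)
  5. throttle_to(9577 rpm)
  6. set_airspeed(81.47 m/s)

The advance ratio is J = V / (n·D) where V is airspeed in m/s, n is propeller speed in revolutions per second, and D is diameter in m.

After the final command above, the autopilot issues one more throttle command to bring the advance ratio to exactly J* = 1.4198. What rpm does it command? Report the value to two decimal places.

rpm = 1597.62

set_propeller: D = 2.155 m, P = 2.97 m (p = P/D = 1.378190); state ← (V=0, rpm=0)
throttle_to(8909): rpm ← 8909
adjust_throttle(-1630): rpm ← 8909 -1630 = 7279
throttle_to(2211): rpm ← 2211
throttle_to(9577): rpm ← 9577
set_airspeed(81.47): V ← 81.47 m/s
final state: V = 81.47 m/s, rpm = 9577 → n = rpm/60 = 159.616667 rev/s
target J* = 1.4198; solve J* = V/(n·D) for n: n = V/(J*·D) = 81.47/(1.4198 × 2.155) = 26.627063 rev/s
rpm = 60·n = 1597.623795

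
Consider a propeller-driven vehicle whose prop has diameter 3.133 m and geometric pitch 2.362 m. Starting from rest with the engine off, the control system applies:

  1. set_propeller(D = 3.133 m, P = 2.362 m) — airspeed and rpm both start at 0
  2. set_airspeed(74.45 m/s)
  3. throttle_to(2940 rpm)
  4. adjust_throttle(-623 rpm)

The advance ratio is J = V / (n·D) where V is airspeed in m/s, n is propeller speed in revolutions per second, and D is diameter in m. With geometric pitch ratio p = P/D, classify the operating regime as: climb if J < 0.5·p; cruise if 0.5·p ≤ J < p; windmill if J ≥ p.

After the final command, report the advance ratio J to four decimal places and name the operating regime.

set_propeller: D = 3.133 m, P = 2.362 m (p = P/D = 0.753910); state ← (V=0, rpm=0)
set_airspeed(74.45): V ← 74.45 m/s
throttle_to(2940): rpm ← 2940
adjust_throttle(-623): rpm ← 2940 -623 = 2317
final state: V = 74.45 m/s, rpm = 2317 → n = rpm/60 = 38.616667 rev/s
J = V / (n·D) = 74.45 / (38.616667 × 3.133) = 0.615360
regime bands: climb J<0.3770 | cruise [0.3770, 0.7539) | windmill J≥0.7539
J = 0.6154 → cruise

J = 0.6154, regime = cruise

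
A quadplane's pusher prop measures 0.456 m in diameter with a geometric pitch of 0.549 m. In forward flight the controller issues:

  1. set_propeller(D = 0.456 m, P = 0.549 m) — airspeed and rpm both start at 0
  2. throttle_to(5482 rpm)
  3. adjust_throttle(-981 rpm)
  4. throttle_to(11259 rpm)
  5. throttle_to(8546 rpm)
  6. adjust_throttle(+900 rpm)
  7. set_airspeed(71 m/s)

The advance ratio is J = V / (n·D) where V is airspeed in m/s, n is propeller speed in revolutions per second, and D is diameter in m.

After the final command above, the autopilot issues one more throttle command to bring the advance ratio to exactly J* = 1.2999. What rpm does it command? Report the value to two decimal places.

set_propeller: D = 0.456 m, P = 0.549 m (p = P/D = 1.203947); state ← (V=0, rpm=0)
throttle_to(5482): rpm ← 5482
adjust_throttle(-981): rpm ← 5482 -981 = 4501
throttle_to(11259): rpm ← 11259
throttle_to(8546): rpm ← 8546
adjust_throttle(+900): rpm ← 8546 +900 = 9446
set_airspeed(71): V ← 71 m/s
final state: V = 71 m/s, rpm = 9446 → n = rpm/60 = 157.433333 rev/s
target J* = 1.2999; solve J* = V/(n·D) for n: n = V/(J*·D) = 71/(1.2999 × 0.456) = 119.779794 rev/s
rpm = 60·n = 7186.787648

rpm = 7186.79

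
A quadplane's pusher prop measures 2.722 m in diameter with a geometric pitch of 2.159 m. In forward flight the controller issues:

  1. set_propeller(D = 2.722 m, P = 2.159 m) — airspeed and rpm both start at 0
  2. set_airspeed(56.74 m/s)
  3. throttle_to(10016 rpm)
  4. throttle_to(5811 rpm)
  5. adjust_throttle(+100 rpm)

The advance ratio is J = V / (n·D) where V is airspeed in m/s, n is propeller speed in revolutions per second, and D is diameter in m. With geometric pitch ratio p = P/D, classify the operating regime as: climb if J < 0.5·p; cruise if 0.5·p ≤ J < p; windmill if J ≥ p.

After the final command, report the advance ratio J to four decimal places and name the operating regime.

J = 0.2116, regime = climb

set_propeller: D = 2.722 m, P = 2.159 m (p = P/D = 0.793167); state ← (V=0, rpm=0)
set_airspeed(56.74): V ← 56.74 m/s
throttle_to(10016): rpm ← 10016
throttle_to(5811): rpm ← 5811
adjust_throttle(+100): rpm ← 5811 +100 = 5911
final state: V = 56.74 m/s, rpm = 5911 → n = rpm/60 = 98.516667 rev/s
J = V / (n·D) = 56.74 / (98.516667 × 2.722) = 0.211588
regime bands: climb J<0.3966 | cruise [0.3966, 0.7932) | windmill J≥0.7932
J = 0.2116 → climb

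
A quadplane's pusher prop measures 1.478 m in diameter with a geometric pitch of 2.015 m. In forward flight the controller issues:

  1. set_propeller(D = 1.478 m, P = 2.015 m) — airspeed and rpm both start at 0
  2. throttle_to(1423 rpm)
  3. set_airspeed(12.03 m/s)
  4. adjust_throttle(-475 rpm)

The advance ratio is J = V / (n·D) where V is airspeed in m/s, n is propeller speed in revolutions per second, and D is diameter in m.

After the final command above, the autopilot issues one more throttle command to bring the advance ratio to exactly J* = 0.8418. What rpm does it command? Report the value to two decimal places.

rpm = 580.14

set_propeller: D = 1.478 m, P = 2.015 m (p = P/D = 1.363329); state ← (V=0, rpm=0)
throttle_to(1423): rpm ← 1423
set_airspeed(12.03): V ← 12.03 m/s
adjust_throttle(-475): rpm ← 1423 -475 = 948
final state: V = 12.03 m/s, rpm = 948 → n = rpm/60 = 15.800000 rev/s
target J* = 0.8418; solve J* = V/(n·D) for n: n = V/(J*·D) = 12.03/(0.8418 × 1.478) = 9.669016 rev/s
rpm = 60·n = 580.140951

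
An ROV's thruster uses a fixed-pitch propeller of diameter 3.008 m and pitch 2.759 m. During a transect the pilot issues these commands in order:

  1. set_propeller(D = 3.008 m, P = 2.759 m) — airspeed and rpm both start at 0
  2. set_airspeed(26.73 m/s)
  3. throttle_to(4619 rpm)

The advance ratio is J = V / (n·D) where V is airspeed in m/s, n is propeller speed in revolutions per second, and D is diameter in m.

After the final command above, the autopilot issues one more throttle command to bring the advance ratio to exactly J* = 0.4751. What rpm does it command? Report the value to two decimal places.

set_propeller: D = 3.008 m, P = 2.759 m (p = P/D = 0.917221); state ← (V=0, rpm=0)
set_airspeed(26.73): V ← 26.73 m/s
throttle_to(4619): rpm ← 4619
final state: V = 26.73 m/s, rpm = 4619 → n = rpm/60 = 76.983333 rev/s
target J* = 0.4751; solve J* = V/(n·D) for n: n = V/(J*·D) = 26.73/(0.4751 × 3.008) = 18.704069 rev/s
rpm = 60·n = 1122.244141

rpm = 1122.24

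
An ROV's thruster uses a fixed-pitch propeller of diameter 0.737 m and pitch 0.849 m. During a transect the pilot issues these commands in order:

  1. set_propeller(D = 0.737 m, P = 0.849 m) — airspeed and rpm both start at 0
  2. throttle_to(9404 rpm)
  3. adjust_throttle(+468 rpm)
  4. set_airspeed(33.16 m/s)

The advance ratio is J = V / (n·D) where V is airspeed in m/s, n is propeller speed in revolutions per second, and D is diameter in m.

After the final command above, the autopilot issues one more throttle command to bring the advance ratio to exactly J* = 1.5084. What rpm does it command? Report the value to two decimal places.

rpm = 1789.71

set_propeller: D = 0.737 m, P = 0.849 m (p = P/D = 1.151967); state ← (V=0, rpm=0)
throttle_to(9404): rpm ← 9404
adjust_throttle(+468): rpm ← 9404 +468 = 9872
set_airspeed(33.16): V ← 33.16 m/s
final state: V = 33.16 m/s, rpm = 9872 → n = rpm/60 = 164.533333 rev/s
target J* = 1.5084; solve J* = V/(n·D) for n: n = V/(J*·D) = 33.16/(1.5084 × 0.737) = 29.828438 rev/s
rpm = 60·n = 1789.706274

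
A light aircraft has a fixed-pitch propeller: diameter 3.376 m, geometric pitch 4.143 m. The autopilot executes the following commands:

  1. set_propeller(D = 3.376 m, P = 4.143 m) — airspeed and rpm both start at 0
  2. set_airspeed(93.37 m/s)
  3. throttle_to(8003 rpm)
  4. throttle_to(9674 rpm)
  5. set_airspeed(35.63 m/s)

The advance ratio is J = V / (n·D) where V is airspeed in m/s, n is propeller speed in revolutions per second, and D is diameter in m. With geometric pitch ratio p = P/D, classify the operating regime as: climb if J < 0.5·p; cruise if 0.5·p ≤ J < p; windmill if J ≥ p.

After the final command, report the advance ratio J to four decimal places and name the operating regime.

J = 0.0655, regime = climb

set_propeller: D = 3.376 m, P = 4.143 m (p = P/D = 1.227192); state ← (V=0, rpm=0)
set_airspeed(93.37): V ← 93.37 m/s
throttle_to(8003): rpm ← 8003
throttle_to(9674): rpm ← 9674
set_airspeed(35.63): V ← 35.63 m/s
final state: V = 35.63 m/s, rpm = 9674 → n = rpm/60 = 161.233333 rev/s
J = V / (n·D) = 35.63 / (161.233333 × 3.376) = 0.065457
regime bands: climb J<0.6136 | cruise [0.6136, 1.2272) | windmill J≥1.2272
J = 0.0655 → climb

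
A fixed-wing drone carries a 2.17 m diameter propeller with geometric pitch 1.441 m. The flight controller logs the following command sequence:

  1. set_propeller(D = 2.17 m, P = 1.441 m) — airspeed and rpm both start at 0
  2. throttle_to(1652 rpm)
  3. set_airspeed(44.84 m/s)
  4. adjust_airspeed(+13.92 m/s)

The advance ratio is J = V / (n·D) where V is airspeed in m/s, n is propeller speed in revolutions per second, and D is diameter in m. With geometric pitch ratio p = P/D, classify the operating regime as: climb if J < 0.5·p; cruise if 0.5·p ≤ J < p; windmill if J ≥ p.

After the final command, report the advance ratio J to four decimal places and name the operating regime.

J = 0.9835, regime = windmill

set_propeller: D = 2.17 m, P = 1.441 m (p = P/D = 0.664055); state ← (V=0, rpm=0)
throttle_to(1652): rpm ← 1652
set_airspeed(44.84): V ← 44.84 m/s
adjust_airspeed(+13.92): V ← 44.84 +13.92 = 58.76 m/s
final state: V = 58.76 m/s, rpm = 1652 → n = rpm/60 = 27.533333 rev/s
J = V / (n·D) = 58.76 / (27.533333 × 2.17) = 0.983475
regime bands: climb J<0.3320 | cruise [0.3320, 0.6641) | windmill J≥0.6641
J = 0.9835 → windmill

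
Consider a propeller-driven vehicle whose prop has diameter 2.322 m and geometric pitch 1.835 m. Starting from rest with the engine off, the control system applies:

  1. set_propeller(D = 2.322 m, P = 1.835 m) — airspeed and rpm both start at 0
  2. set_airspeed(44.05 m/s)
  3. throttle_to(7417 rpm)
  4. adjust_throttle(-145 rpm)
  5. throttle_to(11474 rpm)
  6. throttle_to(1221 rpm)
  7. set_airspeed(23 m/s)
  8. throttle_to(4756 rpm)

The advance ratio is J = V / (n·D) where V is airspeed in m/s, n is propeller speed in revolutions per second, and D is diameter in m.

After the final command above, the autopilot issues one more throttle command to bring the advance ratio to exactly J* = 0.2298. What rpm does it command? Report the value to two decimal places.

set_propeller: D = 2.322 m, P = 1.835 m (p = P/D = 0.790267); state ← (V=0, rpm=0)
set_airspeed(44.05): V ← 44.05 m/s
throttle_to(7417): rpm ← 7417
adjust_throttle(-145): rpm ← 7417 -145 = 7272
throttle_to(11474): rpm ← 11474
throttle_to(1221): rpm ← 1221
set_airspeed(23): V ← 23 m/s
throttle_to(4756): rpm ← 4756
final state: V = 23 m/s, rpm = 4756 → n = rpm/60 = 79.266667 rev/s
target J* = 0.2298; solve J* = V/(n·D) for n: n = V/(J*·D) = 23/(0.2298 × 2.322) = 43.103804 rev/s
rpm = 60·n = 2586.228222

rpm = 2586.23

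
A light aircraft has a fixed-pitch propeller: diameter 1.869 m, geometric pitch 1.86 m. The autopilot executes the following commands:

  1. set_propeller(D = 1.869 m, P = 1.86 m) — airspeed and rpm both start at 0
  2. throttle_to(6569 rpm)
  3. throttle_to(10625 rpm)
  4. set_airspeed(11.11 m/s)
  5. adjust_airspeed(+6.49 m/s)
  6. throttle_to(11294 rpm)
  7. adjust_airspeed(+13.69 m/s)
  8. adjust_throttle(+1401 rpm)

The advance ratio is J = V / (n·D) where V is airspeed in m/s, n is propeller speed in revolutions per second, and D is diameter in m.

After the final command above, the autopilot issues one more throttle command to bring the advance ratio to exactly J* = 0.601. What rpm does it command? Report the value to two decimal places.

rpm = 1671.37

set_propeller: D = 1.869 m, P = 1.86 m (p = P/D = 0.995185); state ← (V=0, rpm=0)
throttle_to(6569): rpm ← 6569
throttle_to(10625): rpm ← 10625
set_airspeed(11.11): V ← 11.11 m/s
adjust_airspeed(+6.49): V ← 11.11 +6.49 = 17.6 m/s
throttle_to(11294): rpm ← 11294
adjust_airspeed(+13.69): V ← 17.6 +13.69 = 31.29 m/s
adjust_throttle(+1401): rpm ← 11294 +1401 = 12695
final state: V = 31.29 m/s, rpm = 12695 → n = rpm/60 = 211.583333 rev/s
target J* = 0.601; solve J* = V/(n·D) for n: n = V/(J*·D) = 31.29/(0.601 × 1.869) = 27.856195 rev/s
rpm = 60·n = 1671.371684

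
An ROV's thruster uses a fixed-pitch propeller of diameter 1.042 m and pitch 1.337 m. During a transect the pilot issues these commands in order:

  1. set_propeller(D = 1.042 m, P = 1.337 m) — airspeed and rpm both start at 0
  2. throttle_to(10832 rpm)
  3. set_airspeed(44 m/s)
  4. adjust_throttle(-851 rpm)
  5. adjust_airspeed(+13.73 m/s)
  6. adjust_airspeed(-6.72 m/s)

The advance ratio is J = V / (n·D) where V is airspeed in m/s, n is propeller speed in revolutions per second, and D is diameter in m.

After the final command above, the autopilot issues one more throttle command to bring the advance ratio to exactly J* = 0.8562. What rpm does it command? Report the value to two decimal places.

rpm = 3430.55

set_propeller: D = 1.042 m, P = 1.337 m (p = P/D = 1.283109); state ← (V=0, rpm=0)
throttle_to(10832): rpm ← 10832
set_airspeed(44): V ← 44 m/s
adjust_throttle(-851): rpm ← 10832 -851 = 9981
adjust_airspeed(+13.73): V ← 44 +13.73 = 57.73 m/s
adjust_airspeed(-6.72): V ← 57.73 -6.72 = 51.01 m/s
final state: V = 51.01 m/s, rpm = 9981 → n = rpm/60 = 166.350000 rev/s
target J* = 0.8562; solve J* = V/(n·D) for n: n = V/(J*·D) = 51.01/(0.8562 × 1.042) = 57.175817 rev/s
rpm = 60·n = 3430.549036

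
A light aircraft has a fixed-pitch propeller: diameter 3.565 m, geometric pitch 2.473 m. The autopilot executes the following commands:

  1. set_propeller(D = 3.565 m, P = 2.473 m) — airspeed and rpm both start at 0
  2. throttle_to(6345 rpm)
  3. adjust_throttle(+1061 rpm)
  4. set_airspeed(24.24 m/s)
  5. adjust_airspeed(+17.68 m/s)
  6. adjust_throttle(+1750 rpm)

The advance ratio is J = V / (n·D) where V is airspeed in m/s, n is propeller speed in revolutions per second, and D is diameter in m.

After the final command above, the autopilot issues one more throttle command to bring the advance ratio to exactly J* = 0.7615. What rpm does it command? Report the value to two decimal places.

set_propeller: D = 3.565 m, P = 2.473 m (p = P/D = 0.693689); state ← (V=0, rpm=0)
throttle_to(6345): rpm ← 6345
adjust_throttle(+1061): rpm ← 6345 +1061 = 7406
set_airspeed(24.24): V ← 24.24 m/s
adjust_airspeed(+17.68): V ← 24.24 +17.68 = 41.92 m/s
adjust_throttle(+1750): rpm ← 7406 +1750 = 9156
final state: V = 41.92 m/s, rpm = 9156 → n = rpm/60 = 152.600000 rev/s
target J* = 0.7615; solve J* = V/(n·D) for n: n = V/(J*·D) = 41.92/(0.7615 × 3.565) = 15.441583 rev/s
rpm = 60·n = 926.495006

rpm = 926.50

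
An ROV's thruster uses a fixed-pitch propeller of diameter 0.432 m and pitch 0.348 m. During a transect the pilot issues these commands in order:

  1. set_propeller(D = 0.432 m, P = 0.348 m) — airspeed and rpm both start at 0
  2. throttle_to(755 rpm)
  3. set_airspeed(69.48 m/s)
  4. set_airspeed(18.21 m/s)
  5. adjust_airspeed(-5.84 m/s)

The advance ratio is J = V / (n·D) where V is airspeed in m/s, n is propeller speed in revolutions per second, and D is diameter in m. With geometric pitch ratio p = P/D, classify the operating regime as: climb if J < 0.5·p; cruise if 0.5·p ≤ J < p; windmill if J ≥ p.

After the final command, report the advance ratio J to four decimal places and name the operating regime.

J = 2.2756, regime = windmill

set_propeller: D = 0.432 m, P = 0.348 m (p = P/D = 0.805556); state ← (V=0, rpm=0)
throttle_to(755): rpm ← 755
set_airspeed(69.48): V ← 69.48 m/s
set_airspeed(18.21): V ← 18.21 m/s
adjust_airspeed(-5.84): V ← 18.21 -5.84 = 12.37 m/s
final state: V = 12.37 m/s, rpm = 755 → n = rpm/60 = 12.583333 rev/s
J = V / (n·D) = 12.37 / (12.583333 × 0.432) = 2.275570
regime bands: climb J<0.4028 | cruise [0.4028, 0.8056) | windmill J≥0.8056
J = 2.2756 → windmill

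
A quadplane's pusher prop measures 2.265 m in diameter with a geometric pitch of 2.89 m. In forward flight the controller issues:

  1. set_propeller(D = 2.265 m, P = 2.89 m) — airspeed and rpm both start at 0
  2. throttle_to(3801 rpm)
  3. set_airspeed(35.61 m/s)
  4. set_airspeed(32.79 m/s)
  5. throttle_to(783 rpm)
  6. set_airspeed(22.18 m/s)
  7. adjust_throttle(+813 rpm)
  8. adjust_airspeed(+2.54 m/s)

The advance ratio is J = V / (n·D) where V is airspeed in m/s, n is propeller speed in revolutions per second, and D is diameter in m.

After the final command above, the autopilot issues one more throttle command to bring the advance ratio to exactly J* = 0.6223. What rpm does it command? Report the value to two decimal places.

set_propeller: D = 2.265 m, P = 2.89 m (p = P/D = 1.275938); state ← (V=0, rpm=0)
throttle_to(3801): rpm ← 3801
set_airspeed(35.61): V ← 35.61 m/s
set_airspeed(32.79): V ← 32.79 m/s
throttle_to(783): rpm ← 783
set_airspeed(22.18): V ← 22.18 m/s
adjust_throttle(+813): rpm ← 783 +813 = 1596
adjust_airspeed(+2.54): V ← 22.18 +2.54 = 24.72 m/s
final state: V = 24.72 m/s, rpm = 1596 → n = rpm/60 = 26.600000 rev/s
target J* = 0.6223; solve J* = V/(n·D) for n: n = V/(J*·D) = 24.72/(0.6223 × 2.265) = 17.538016 rev/s
rpm = 60·n = 1052.280953

rpm = 1052.28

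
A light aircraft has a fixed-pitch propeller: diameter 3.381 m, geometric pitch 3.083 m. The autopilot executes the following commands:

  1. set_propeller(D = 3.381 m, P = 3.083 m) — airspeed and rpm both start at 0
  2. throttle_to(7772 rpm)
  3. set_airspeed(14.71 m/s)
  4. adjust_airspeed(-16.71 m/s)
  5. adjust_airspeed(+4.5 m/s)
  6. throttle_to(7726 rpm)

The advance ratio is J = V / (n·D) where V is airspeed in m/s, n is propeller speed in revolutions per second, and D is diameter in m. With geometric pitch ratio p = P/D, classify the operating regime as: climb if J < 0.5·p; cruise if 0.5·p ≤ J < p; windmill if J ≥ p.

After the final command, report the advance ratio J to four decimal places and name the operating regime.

set_propeller: D = 3.381 m, P = 3.083 m (p = P/D = 0.911860); state ← (V=0, rpm=0)
throttle_to(7772): rpm ← 7772
set_airspeed(14.71): V ← 14.71 m/s
adjust_airspeed(-16.71): V ← 14.71 -16.71 = -2 m/s
adjust_airspeed(+4.5): V ← -2 +4.5 = 2.5 m/s
throttle_to(7726): rpm ← 7726
final state: V = 2.5 m/s, rpm = 7726 → n = rpm/60 = 128.766667 rev/s
J = V / (n·D) = 2.5 / (128.766667 × 3.381) = 0.005742
regime bands: climb J<0.4559 | cruise [0.4559, 0.9119) | windmill J≥0.9119
J = 0.0057 → climb

J = 0.0057, regime = climb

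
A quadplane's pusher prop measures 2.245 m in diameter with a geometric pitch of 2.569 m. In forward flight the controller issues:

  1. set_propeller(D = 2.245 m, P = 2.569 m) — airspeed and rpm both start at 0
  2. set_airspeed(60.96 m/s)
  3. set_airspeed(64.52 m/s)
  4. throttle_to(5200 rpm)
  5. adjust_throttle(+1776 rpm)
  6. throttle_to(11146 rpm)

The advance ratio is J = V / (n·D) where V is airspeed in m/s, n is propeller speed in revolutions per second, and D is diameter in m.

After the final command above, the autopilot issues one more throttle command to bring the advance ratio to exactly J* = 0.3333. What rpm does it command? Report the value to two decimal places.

set_propeller: D = 2.245 m, P = 2.569 m (p = P/D = 1.144321); state ← (V=0, rpm=0)
set_airspeed(60.96): V ← 60.96 m/s
set_airspeed(64.52): V ← 64.52 m/s
throttle_to(5200): rpm ← 5200
adjust_throttle(+1776): rpm ← 5200 +1776 = 6976
throttle_to(11146): rpm ← 11146
final state: V = 64.52 m/s, rpm = 11146 → n = rpm/60 = 185.766667 rev/s
target J* = 0.3333; solve J* = V/(n·D) for n: n = V/(J*·D) = 64.52/(0.3333 × 2.245) = 86.226885 rev/s
rpm = 60·n = 5173.613130

rpm = 5173.61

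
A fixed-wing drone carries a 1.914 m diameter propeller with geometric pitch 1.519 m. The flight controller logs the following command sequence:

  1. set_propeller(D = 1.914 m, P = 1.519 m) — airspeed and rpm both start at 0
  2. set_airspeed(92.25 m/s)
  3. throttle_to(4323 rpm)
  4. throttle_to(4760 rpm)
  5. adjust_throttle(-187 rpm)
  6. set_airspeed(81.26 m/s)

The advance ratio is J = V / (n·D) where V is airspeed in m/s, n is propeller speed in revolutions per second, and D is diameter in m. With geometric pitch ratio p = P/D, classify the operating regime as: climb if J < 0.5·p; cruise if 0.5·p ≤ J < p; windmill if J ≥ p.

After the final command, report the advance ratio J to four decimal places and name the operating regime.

J = 0.5570, regime = cruise

set_propeller: D = 1.914 m, P = 1.519 m (p = P/D = 0.793626); state ← (V=0, rpm=0)
set_airspeed(92.25): V ← 92.25 m/s
throttle_to(4323): rpm ← 4323
throttle_to(4760): rpm ← 4760
adjust_throttle(-187): rpm ← 4760 -187 = 4573
set_airspeed(81.26): V ← 81.26 m/s
final state: V = 81.26 m/s, rpm = 4573 → n = rpm/60 = 76.216667 rev/s
J = V / (n·D) = 81.26 / (76.216667 × 1.914) = 0.557038
regime bands: climb J<0.3968 | cruise [0.3968, 0.7936) | windmill J≥0.7936
J = 0.5570 → cruise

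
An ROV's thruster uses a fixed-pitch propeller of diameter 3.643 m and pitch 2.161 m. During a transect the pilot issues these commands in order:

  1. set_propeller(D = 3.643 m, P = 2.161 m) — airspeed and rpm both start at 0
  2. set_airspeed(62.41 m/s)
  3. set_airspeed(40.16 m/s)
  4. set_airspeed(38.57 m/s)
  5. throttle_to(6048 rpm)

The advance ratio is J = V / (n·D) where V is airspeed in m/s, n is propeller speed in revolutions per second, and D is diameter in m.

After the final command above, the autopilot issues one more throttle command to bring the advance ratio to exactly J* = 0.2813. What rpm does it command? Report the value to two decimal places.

set_propeller: D = 3.643 m, P = 2.161 m (p = P/D = 0.593192); state ← (V=0, rpm=0)
set_airspeed(62.41): V ← 62.41 m/s
set_airspeed(40.16): V ← 40.16 m/s
set_airspeed(38.57): V ← 38.57 m/s
throttle_to(6048): rpm ← 6048
final state: V = 38.57 m/s, rpm = 6048 → n = rpm/60 = 100.800000 rev/s
target J* = 0.2813; solve J* = V/(n·D) for n: n = V/(J*·D) = 38.57/(0.2813 × 3.643) = 37.637497 rev/s
rpm = 60·n = 2258.249828

rpm = 2258.25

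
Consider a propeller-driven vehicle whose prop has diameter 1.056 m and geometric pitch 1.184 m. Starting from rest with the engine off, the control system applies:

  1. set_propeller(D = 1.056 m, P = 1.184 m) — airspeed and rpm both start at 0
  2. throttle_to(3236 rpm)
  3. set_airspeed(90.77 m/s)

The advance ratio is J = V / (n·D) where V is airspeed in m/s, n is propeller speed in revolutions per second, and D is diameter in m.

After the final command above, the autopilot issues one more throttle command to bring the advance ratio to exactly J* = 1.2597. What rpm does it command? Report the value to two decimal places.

rpm = 4094.14

set_propeller: D = 1.056 m, P = 1.184 m (p = P/D = 1.121212); state ← (V=0, rpm=0)
throttle_to(3236): rpm ← 3236
set_airspeed(90.77): V ← 90.77 m/s
final state: V = 90.77 m/s, rpm = 3236 → n = rpm/60 = 53.933333 rev/s
target J* = 1.2597; solve J* = V/(n·D) for n: n = V/(J*·D) = 90.77/(1.2597 × 1.056) = 68.235643 rev/s
rpm = 60·n = 4094.138576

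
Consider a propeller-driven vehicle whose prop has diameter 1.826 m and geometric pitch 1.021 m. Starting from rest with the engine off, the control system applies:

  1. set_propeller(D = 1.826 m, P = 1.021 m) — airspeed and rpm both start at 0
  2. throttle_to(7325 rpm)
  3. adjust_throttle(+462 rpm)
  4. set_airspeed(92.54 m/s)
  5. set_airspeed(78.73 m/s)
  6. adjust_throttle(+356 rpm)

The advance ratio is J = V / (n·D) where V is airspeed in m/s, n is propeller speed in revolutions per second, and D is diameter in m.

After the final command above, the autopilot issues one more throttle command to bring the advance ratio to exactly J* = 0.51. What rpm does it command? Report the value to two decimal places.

rpm = 5072.48

set_propeller: D = 1.826 m, P = 1.021 m (p = P/D = 0.559146); state ← (V=0, rpm=0)
throttle_to(7325): rpm ← 7325
adjust_throttle(+462): rpm ← 7325 +462 = 7787
set_airspeed(92.54): V ← 92.54 m/s
set_airspeed(78.73): V ← 78.73 m/s
adjust_throttle(+356): rpm ← 7787 +356 = 8143
final state: V = 78.73 m/s, rpm = 8143 → n = rpm/60 = 135.716667 rev/s
target J* = 0.51; solve J* = V/(n·D) for n: n = V/(J*·D) = 78.73/(0.51 × 1.826) = 84.541374 rev/s
rpm = 60·n = 5072.482443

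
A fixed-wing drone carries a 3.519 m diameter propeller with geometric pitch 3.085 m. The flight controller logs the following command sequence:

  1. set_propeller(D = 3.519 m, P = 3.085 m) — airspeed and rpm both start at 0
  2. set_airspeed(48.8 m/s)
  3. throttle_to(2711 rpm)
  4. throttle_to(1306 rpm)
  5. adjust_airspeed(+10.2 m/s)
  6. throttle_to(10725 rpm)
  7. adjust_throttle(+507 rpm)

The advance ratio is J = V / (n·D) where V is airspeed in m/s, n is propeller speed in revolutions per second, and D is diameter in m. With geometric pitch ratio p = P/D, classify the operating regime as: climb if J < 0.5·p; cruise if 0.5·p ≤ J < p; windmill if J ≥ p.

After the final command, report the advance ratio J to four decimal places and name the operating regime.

set_propeller: D = 3.519 m, P = 3.085 m (p = P/D = 0.876670); state ← (V=0, rpm=0)
set_airspeed(48.8): V ← 48.8 m/s
throttle_to(2711): rpm ← 2711
throttle_to(1306): rpm ← 1306
adjust_airspeed(+10.2): V ← 48.8 +10.2 = 59 m/s
throttle_to(10725): rpm ← 10725
adjust_throttle(+507): rpm ← 10725 +507 = 11232
final state: V = 59 m/s, rpm = 11232 → n = rpm/60 = 187.200000 rev/s
J = V / (n·D) = 59 / (187.200000 × 3.519) = 0.089563
regime bands: climb J<0.4383 | cruise [0.4383, 0.8767) | windmill J≥0.8767
J = 0.0896 → climb

J = 0.0896, regime = climb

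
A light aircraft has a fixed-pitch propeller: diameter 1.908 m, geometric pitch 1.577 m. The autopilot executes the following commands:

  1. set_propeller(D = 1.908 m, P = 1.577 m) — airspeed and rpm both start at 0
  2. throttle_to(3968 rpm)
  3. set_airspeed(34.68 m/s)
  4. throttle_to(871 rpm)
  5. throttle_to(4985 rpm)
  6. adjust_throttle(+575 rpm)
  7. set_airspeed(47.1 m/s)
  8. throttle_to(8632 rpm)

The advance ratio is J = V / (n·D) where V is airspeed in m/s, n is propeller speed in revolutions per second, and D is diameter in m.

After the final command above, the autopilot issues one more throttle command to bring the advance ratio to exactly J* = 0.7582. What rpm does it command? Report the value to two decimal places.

set_propeller: D = 1.908 m, P = 1.577 m (p = P/D = 0.826520); state ← (V=0, rpm=0)
throttle_to(3968): rpm ← 3968
set_airspeed(34.68): V ← 34.68 m/s
throttle_to(871): rpm ← 871
throttle_to(4985): rpm ← 4985
adjust_throttle(+575): rpm ← 4985 +575 = 5560
set_airspeed(47.1): V ← 47.1 m/s
throttle_to(8632): rpm ← 8632
final state: V = 47.1 m/s, rpm = 8632 → n = rpm/60 = 143.866667 rev/s
target J* = 0.7582; solve J* = V/(n·D) for n: n = V/(J*·D) = 47.1/(0.7582 × 1.908) = 32.558078 rev/s
rpm = 60·n = 1953.484668

rpm = 1953.48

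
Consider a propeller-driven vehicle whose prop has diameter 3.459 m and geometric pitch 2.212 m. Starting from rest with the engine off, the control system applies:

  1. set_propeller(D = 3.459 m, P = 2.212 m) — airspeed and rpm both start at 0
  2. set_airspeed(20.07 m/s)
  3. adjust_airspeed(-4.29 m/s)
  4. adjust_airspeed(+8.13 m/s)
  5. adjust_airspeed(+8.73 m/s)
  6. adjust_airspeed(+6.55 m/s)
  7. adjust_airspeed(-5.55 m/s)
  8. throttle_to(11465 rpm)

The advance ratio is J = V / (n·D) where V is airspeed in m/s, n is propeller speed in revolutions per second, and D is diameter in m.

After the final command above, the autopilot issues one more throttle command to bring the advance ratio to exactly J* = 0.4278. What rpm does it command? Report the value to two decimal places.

set_propeller: D = 3.459 m, P = 2.212 m (p = P/D = 0.639491); state ← (V=0, rpm=0)
set_airspeed(20.07): V ← 20.07 m/s
adjust_airspeed(-4.29): V ← 20.07 -4.29 = 15.78 m/s
adjust_airspeed(+8.13): V ← 15.78 +8.13 = 23.91 m/s
adjust_airspeed(+8.73): V ← 23.91 +8.73 = 32.64 m/s
adjust_airspeed(+6.55): V ← 32.64 +6.55 = 39.19 m/s
adjust_airspeed(-5.55): V ← 39.19 -5.55 = 33.64 m/s
throttle_to(11465): rpm ← 11465
final state: V = 33.64 m/s, rpm = 11465 → n = rpm/60 = 191.083333 rev/s
target J* = 0.4278; solve J* = V/(n·D) for n: n = V/(J*·D) = 33.64/(0.4278 × 3.459) = 22.733413 rev/s
rpm = 60·n = 1364.004789

rpm = 1364.00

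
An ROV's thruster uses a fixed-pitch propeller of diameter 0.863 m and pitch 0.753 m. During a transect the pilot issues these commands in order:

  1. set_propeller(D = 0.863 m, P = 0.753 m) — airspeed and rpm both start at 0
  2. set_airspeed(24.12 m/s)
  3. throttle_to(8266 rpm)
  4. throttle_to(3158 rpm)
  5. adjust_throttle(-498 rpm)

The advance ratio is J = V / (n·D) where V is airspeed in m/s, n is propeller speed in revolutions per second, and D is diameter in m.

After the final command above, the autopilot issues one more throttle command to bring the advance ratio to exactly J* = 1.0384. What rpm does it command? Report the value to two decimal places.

rpm = 1614.93

set_propeller: D = 0.863 m, P = 0.753 m (p = P/D = 0.872538); state ← (V=0, rpm=0)
set_airspeed(24.12): V ← 24.12 m/s
throttle_to(8266): rpm ← 8266
throttle_to(3158): rpm ← 3158
adjust_throttle(-498): rpm ← 3158 -498 = 2660
final state: V = 24.12 m/s, rpm = 2660 → n = rpm/60 = 44.333333 rev/s
target J* = 1.0384; solve J* = V/(n·D) for n: n = V/(J*·D) = 24.12/(1.0384 × 0.863) = 26.915461 rev/s
rpm = 60·n = 1614.927681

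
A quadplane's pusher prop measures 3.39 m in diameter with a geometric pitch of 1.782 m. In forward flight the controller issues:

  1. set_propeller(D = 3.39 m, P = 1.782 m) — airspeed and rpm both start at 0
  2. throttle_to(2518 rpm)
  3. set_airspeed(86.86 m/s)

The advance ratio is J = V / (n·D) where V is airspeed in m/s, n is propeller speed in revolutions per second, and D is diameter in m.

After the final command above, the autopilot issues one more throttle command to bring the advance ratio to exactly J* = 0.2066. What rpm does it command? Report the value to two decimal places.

set_propeller: D = 3.39 m, P = 1.782 m (p = P/D = 0.525664); state ← (V=0, rpm=0)
throttle_to(2518): rpm ← 2518
set_airspeed(86.86): V ← 86.86 m/s
final state: V = 86.86 m/s, rpm = 2518 → n = rpm/60 = 41.966667 rev/s
target J* = 0.2066; solve J* = V/(n·D) for n: n = V/(J*·D) = 86.86/(0.2066 × 3.39) = 124.019452 rev/s
rpm = 60·n = 7441.167148

rpm = 7441.17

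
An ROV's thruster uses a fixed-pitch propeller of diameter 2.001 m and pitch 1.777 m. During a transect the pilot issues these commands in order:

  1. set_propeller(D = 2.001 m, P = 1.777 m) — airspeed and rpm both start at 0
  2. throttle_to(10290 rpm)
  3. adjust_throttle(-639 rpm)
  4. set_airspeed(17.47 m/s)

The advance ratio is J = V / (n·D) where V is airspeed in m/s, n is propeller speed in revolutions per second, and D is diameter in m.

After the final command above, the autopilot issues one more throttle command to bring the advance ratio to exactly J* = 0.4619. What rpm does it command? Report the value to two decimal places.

set_propeller: D = 2.001 m, P = 1.777 m (p = P/D = 0.888056); state ← (V=0, rpm=0)
throttle_to(10290): rpm ← 10290
adjust_throttle(-639): rpm ← 10290 -639 = 9651
set_airspeed(17.47): V ← 17.47 m/s
final state: V = 17.47 m/s, rpm = 9651 → n = rpm/60 = 160.850000 rev/s
target J* = 0.4619; solve J* = V/(n·D) for n: n = V/(J*·D) = 17.47/(0.4619 × 2.001) = 18.901569 rev/s
rpm = 60·n = 1134.094135

rpm = 1134.09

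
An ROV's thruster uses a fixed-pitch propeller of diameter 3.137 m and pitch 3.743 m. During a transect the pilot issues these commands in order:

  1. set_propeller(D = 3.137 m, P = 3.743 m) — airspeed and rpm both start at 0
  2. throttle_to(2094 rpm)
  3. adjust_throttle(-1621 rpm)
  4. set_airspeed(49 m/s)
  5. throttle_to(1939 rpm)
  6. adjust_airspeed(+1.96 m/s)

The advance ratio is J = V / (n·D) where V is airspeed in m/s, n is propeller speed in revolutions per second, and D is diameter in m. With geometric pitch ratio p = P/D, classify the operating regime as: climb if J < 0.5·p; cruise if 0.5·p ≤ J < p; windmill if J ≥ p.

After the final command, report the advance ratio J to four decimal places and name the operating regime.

set_propeller: D = 3.137 m, P = 3.743 m (p = P/D = 1.193178); state ← (V=0, rpm=0)
throttle_to(2094): rpm ← 2094
adjust_throttle(-1621): rpm ← 2094 -1621 = 473
set_airspeed(49): V ← 49 m/s
throttle_to(1939): rpm ← 1939
adjust_airspeed(+1.96): V ← 49 +1.96 = 50.96 m/s
final state: V = 50.96 m/s, rpm = 1939 → n = rpm/60 = 32.316667 rev/s
J = V / (n·D) = 50.96 / (32.316667 × 3.137) = 0.502676
regime bands: climb J<0.5966 | cruise [0.5966, 1.1932) | windmill J≥1.1932
J = 0.5027 → climb

J = 0.5027, regime = climb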